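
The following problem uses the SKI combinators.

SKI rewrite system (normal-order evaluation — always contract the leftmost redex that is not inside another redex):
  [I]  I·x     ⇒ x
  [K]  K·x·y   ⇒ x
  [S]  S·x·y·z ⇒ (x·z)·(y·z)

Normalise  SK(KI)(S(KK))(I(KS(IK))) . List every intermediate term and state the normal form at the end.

Answer: normal form = S(KK)S  (in 4 steps)

Reduction:
  start: SK(KI)(S(KK))(I(KS(IK)))
  [1] K(S(KK))(KI(S(KK)))(I(KS(IK)))
  [2] S(KK)(I(KS(IK)))
  [3] S(KK)(KS(IK))
  [4] S(KK)S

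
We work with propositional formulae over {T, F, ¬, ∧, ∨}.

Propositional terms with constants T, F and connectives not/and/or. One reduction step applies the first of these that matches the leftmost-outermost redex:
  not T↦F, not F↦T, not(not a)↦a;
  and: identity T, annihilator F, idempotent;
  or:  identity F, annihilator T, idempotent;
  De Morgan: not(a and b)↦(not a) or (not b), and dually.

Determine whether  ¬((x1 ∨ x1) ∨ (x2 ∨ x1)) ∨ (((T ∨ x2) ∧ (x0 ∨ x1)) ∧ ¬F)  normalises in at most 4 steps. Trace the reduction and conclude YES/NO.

Answer: NO — after 4 steps the term is (¬x1 ∧ (¬x2 ∧ ¬x1)) ∨ (((T ∨ x2) ∧ (x0 ∨ x1)) ∧ ¬F), not yet normal

Reduction:
  start: ¬((x1 ∨ x1) ∨ (x2 ∨ x1)) ∨ (((T ∨ x2) ∧ (x0 ∨ x1)) ∧ ¬F)
  →1  (¬(x1 ∨ x1) ∧ ¬(x2 ∨ x1)) ∨ (((T ∨ x2) ∧ (x0 ∨ x1)) ∧ ¬F)
  →2  ((¬x1 ∧ ¬x1) ∧ ¬(x2 ∨ x1)) ∨ (((T ∨ x2) ∧ (x0 ∨ x1)) ∧ ¬F)
  →3  (¬x1 ∧ ¬(x2 ∨ x1)) ∨ (((T ∨ x2) ∧ (x0 ∨ x1)) ∧ ¬F)
  →4  (¬x1 ∧ (¬x2 ∧ ¬x1)) ∨ (((T ∨ x2) ∧ (x0 ∨ x1)) ∧ ¬F)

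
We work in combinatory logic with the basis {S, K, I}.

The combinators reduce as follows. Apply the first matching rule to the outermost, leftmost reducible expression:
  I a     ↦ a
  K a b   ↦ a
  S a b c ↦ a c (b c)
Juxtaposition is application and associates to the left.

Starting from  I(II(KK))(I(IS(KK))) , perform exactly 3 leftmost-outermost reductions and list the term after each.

Answer: after 3 steps: KK(I(IS(KK)))

Working:
  start: I(II(KK))(I(IS(KK)))
  step 1: II(KK)(I(IS(KK)))
  step 2: I(KK)(I(IS(KK)))
  step 3: KK(I(IS(KK)))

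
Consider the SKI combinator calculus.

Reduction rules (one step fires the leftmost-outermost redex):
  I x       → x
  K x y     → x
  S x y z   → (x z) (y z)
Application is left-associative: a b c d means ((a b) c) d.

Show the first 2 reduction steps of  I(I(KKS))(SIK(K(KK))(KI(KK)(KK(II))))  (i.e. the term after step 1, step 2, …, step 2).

Answer: after 2 steps: KKS(SIK(K(KK))(KI(KK)(KK(II))))

Reduction:
  start: I(I(KKS))(SIK(K(KK))(KI(KK)(KK(II))))
  [1] I(KKS)(SIK(K(KK))(KI(KK)(KK(II))))
  [2] KKS(SIK(K(KK))(KI(KK)(KK(II))))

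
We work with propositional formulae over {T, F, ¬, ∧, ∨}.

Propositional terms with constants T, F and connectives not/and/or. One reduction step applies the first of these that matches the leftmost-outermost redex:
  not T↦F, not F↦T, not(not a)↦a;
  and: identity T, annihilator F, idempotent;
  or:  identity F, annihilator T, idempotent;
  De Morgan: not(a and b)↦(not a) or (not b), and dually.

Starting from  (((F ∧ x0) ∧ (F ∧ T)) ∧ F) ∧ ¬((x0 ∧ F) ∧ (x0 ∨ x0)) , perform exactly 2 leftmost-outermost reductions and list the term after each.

  start: (((F ∧ x0) ∧ (F ∧ T)) ∧ F) ∧ ¬((x0 ∧ F) ∧ (x0 ∨ x0))
  step 1: F ∧ ¬((x0 ∧ F) ∧ (x0 ∨ x0))
  step 2: F

Answer: after 2 steps: F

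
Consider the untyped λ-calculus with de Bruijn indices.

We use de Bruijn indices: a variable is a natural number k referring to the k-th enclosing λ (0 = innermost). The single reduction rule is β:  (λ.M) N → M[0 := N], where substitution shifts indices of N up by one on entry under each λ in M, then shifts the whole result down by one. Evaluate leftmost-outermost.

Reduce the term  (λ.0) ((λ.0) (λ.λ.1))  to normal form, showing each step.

Answer: normal form = λ.λ.1  (in 2 steps)

Reduction:
  start: (λ.0) ((λ.0) (λ.λ.1))
  [1] (λ.0) (λ.λ.1)
  [2] λ.λ.1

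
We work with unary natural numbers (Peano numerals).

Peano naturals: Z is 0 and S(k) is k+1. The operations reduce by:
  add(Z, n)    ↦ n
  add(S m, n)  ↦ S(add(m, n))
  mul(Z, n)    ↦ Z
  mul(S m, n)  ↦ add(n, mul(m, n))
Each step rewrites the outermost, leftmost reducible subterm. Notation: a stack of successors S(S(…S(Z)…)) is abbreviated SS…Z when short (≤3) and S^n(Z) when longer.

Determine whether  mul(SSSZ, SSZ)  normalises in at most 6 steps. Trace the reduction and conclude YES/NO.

Answer: NO — after 6 steps the term is S(S(S(add(SZ, mul(SZ, SSZ))))), not yet normal

Derivation:
  start: mul(SSSZ, SSZ)
  →1  add(SSZ, mul(SSZ, SSZ))
  →2  S(add(SZ, mul(SSZ, SSZ)))
  →3  S(S(add(Z, mul(SSZ, SSZ))))
  →4  S(S(mul(SSZ, SSZ)))
  →5  S(S(add(SSZ, mul(SZ, SSZ))))
  →6  S(S(S(add(SZ, mul(SZ, SSZ)))))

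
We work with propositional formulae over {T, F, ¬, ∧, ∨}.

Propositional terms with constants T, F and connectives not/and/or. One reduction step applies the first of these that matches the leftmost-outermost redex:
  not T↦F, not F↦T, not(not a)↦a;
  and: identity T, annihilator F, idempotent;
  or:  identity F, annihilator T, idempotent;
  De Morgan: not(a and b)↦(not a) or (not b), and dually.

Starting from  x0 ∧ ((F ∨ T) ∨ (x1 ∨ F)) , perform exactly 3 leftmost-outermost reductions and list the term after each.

Answer: after 3 steps: x0

Reduction:
  start: x0 ∧ ((F ∨ T) ∨ (x1 ∨ F))
  [1] x0 ∧ (T ∨ (x1 ∨ F))
  [2] x0 ∧ T
  [3] x0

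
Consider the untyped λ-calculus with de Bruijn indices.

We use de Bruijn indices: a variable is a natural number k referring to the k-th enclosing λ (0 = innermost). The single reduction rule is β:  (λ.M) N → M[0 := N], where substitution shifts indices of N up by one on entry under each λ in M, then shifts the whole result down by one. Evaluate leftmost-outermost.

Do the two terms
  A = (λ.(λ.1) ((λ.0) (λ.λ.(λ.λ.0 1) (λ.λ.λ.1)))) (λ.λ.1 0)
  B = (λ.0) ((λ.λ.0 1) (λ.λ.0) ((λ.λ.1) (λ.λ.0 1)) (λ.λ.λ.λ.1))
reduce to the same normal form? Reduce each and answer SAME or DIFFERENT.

Term A:
  start: (λ.(λ.1) ((λ.0) (λ.λ.(λ.λ.0 1) (λ.λ.λ.1)))) (λ.λ.1 0)
  step 1: (λ.λ.λ.1 0) ((λ.0) (λ.λ.(λ.λ.0 1) (λ.λ.λ.1)))
  step 2: λ.λ.1 0

Term B:
  start: (λ.0) ((λ.λ.0 1) (λ.λ.0) ((λ.λ.1) (λ.λ.0 1)) (λ.λ.λ.λ.1))
  step 1: (λ.λ.0 1) (λ.λ.0) ((λ.λ.1) (λ.λ.0 1)) (λ.λ.λ.λ.1)
  step 2: (λ.0 (λ.λ.0)) ((λ.λ.1) (λ.λ.0 1)) (λ.λ.λ.λ.1)
  step 3: (λ.λ.1) (λ.λ.0 1) (λ.λ.0) (λ.λ.λ.λ.1)
  step 4: (λ.λ.λ.0 1) (λ.λ.0) (λ.λ.λ.λ.1)
  step 5: (λ.λ.0 1) (λ.λ.λ.λ.1)
  step 6: λ.0 (λ.λ.λ.λ.1)

Answer: DIFFERENT — A ⇓ λ.λ.1 0, B ⇓ λ.0 (λ.λ.λ.λ.1)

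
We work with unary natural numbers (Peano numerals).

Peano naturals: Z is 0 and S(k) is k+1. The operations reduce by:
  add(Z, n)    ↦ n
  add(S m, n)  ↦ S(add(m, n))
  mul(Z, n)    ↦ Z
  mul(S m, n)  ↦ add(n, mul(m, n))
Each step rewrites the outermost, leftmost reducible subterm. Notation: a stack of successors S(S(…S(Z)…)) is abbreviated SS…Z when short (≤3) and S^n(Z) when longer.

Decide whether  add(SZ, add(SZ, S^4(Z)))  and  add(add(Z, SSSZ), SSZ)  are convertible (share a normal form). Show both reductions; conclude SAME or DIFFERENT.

Answer: DIFFERENT — A ⇓ S^6(Z), B ⇓ S^5(Z)

Working:
Term A:
  start: add(SZ, add(SZ, S^4(Z)))
  [1] S(add(Z, add(SZ, S^4(Z))))
  [2] S(add(SZ, S^4(Z)))
  [3] S(S(add(Z, S^4(Z))))
  [4] S^6(Z)

Term B:
  start: add(add(Z, SSSZ), SSZ)
  [1] add(SSSZ, SSZ)
  [2] S(add(SSZ, SSZ))
  [3] S(S(add(SZ, SSZ)))
  [4] S(S(S(add(Z, SSZ))))
  [5] S^5(Z)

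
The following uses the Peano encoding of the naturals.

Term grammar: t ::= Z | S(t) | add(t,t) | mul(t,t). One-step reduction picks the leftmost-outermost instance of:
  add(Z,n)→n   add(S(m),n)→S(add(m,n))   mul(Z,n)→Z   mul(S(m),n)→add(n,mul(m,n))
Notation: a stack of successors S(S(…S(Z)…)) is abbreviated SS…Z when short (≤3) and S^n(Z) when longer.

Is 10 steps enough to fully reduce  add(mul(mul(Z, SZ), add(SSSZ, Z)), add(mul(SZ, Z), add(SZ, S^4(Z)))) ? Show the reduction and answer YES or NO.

  start: add(mul(mul(Z, SZ), add(SSSZ, Z)), add(mul(SZ, Z), add(SZ, S^4(Z))))
  step 1: add(mul(Z, add(SSSZ, Z)), add(mul(SZ, Z), add(SZ, S^4(Z))))
  step 2: add(Z, add(mul(SZ, Z), add(SZ, S^4(Z))))
  step 3: add(mul(SZ, Z), add(SZ, S^4(Z)))
  step 4: add(add(Z, mul(Z, Z)), add(SZ, S^4(Z)))
  step 5: add(mul(Z, Z), add(SZ, S^4(Z)))
  step 6: add(Z, add(SZ, S^4(Z)))
  step 7: add(SZ, S^4(Z))
  step 8: S(add(Z, S^4(Z)))
  step 9: S^5(Z)

Answer: YES — reaches normal form S^5(Z) in 9 ≤ 10 steps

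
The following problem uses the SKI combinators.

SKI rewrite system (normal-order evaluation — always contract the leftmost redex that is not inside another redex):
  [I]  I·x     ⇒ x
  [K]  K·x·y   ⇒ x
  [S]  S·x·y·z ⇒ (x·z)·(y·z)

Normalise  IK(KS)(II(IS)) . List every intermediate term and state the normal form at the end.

Answer: normal form = KS  (in 2 steps)

Reduction:
  start: IK(KS)(II(IS))
  step 1: K(KS)(II(IS))
  step 2: KS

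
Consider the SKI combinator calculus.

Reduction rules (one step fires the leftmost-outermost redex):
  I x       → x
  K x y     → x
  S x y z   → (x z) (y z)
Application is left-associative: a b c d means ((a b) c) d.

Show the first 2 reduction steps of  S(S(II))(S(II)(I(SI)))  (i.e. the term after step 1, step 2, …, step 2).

Answer: after 2 steps: S(SI)(SI(I(SI)))

Working:
  start: S(S(II))(S(II)(I(SI)))
  →1  S(SI)(S(II)(I(SI)))
  →2  S(SI)(SI(I(SI)))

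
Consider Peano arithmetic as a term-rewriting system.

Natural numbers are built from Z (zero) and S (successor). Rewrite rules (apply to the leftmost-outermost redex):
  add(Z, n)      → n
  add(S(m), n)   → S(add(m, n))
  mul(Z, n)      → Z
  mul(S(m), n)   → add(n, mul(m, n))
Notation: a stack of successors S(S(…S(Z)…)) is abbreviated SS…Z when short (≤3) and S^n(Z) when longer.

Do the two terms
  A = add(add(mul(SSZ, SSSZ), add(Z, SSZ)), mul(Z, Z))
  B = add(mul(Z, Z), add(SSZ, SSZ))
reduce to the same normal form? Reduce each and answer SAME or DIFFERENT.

Answer: DIFFERENT — A ⇓ S^8(Z), B ⇓ S^4(Z)

Reduction:
Term A:
  start: add(add(mul(SSZ, SSSZ), add(Z, SSZ)), mul(Z, Z))
  [1] add(add(add(SSSZ, mul(SZ, SSSZ)), add(Z, SSZ)), mul(Z, Z))
  [2] add(add(S(add(SSZ, mul(SZ, SSSZ))), add(Z, SSZ)), mul(Z, Z))
  [3] add(S(add(add(SSZ, mul(SZ, SSSZ)), add(Z, SSZ))), mul(Z, Z))
  [4] S(add(add(add(SSZ, mul(SZ, SSSZ)), add(Z, SSZ)), mul(Z, Z)))
  [5] S(add(add(S(add(SZ, mul(SZ, SSSZ))), add(Z, SSZ)), mul(Z, Z)))
  [6] S(add(S(add(add(SZ, mul(SZ, SSSZ)), add(Z, SSZ))), mul(Z, Z)))
  [7] S(S(add(add(add(SZ, mul(SZ, SSSZ)), add(Z, SSZ)), mul(Z, Z))))
  [8] S(S(add(add(S(add(Z, mul(SZ, SSSZ))), add(Z, SSZ)), mul(Z, Z))))
  [9] S(S(add(S(add(add(Z, mul(SZ, SSSZ)), add(Z, SSZ))), mul(Z, Z))))
  [10] S(S(S(add(add(add(Z, mul(SZ, SSSZ)), add(Z, SSZ)), mul(Z, Z)))))
  [11] S(S(S(add(add(mul(SZ, SSSZ), add(Z, SSZ)), mul(Z, Z)))))
  [12] S(S(S(add(add(add(SSSZ, mul(Z, SSSZ)), add(Z, SSZ)), mul(Z, Z)))))
  [13] S(S(S(add(add(S(add(SSZ, mul(Z, SSSZ))), add(Z, SSZ)), mul(Z, Z)))))
  [14] S(S(S(add(S(add(add(SSZ, mul(Z, SSSZ)), add(Z, SSZ))), mul(Z, Z)))))
  [15] S(S(S(S(add(add(add(SSZ, mul(Z, SSSZ)), add(Z, SSZ)), mul(Z, Z))))))
  [16] S(S(S(S(add(add(S(add(SZ, mul(Z, SSSZ))), add(Z, SSZ)), mul(Z, Z))))))
  [17] S(S(S(S(add(S(add(add(SZ, mul(Z, SSSZ)), add(Z, SSZ))), mul(Z, Z))))))
  [18] S(S(S(S(S(add(add(add(SZ, mul(Z, SSSZ)), add(Z, SSZ)), mul(Z, Z)))))))
  [19] S(S(S(S(S(add(add(S(add(Z, mul(Z, SSSZ))), add(Z, SSZ)), mul(Z, Z)))))))
  [20] S(S(S(S(S(add(S(add(add(Z, mul(Z, SSSZ)), add(Z, SSZ))), mul(Z, Z)))))))
  [21] S(S(S(S(S(S(add(add(add(Z, mul(Z, SSSZ)), add(Z, SSZ)), mul(Z, Z))))))))
  [22] S(S(S(S(S(S(add(add(mul(Z, SSSZ), add(Z, SSZ)), mul(Z, Z))))))))
  [23] S(S(S(S(S(S(add(add(Z, add(Z, SSZ)), mul(Z, Z))))))))
  [24] S(S(S(S(S(S(add(add(Z, SSZ), mul(Z, Z))))))))
  [25] S(S(S(S(S(S(add(SSZ, mul(Z, Z))))))))
  [26] S(S(S(S(S(S(S(add(SZ, mul(Z, Z)))))))))
  [27] S(S(S(S(S(S(S(S(add(Z, mul(Z, Z))))))))))
  [28] S(S(S(S(S(S(S(S(mul(Z, Z)))))))))
  [29] S^8(Z)

Term B:
  start: add(mul(Z, Z), add(SSZ, SSZ))
  [1] add(Z, add(SSZ, SSZ))
  [2] add(SSZ, SSZ)
  [3] S(add(SZ, SSZ))
  [4] S(S(add(Z, SSZ)))
  [5] S^4(Z)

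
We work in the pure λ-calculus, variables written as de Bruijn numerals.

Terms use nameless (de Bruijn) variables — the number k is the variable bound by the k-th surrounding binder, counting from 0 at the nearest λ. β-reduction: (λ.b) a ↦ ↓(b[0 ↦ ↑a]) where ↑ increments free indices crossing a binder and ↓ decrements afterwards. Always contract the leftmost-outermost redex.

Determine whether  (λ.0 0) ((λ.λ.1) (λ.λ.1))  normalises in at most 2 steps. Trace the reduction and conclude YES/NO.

Answer: NO — after 2 steps the term is (λ.λ.λ.1) ((λ.λ.1) (λ.λ.1)), not yet normal

Reduction:
  start: (λ.0 0) ((λ.λ.1) (λ.λ.1))
  step 1: (λ.λ.1) (λ.λ.1) ((λ.λ.1) (λ.λ.1))
  step 2: (λ.λ.λ.1) ((λ.λ.1) (λ.λ.1))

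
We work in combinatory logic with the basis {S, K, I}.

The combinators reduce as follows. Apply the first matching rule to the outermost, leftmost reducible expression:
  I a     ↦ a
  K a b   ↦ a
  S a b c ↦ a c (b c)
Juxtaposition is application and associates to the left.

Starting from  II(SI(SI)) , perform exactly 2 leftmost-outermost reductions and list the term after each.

Answer: after 2 steps: SI(SI)

Working:
  start: II(SI(SI))
  →1  I(SI(SI))
  →2  SI(SI)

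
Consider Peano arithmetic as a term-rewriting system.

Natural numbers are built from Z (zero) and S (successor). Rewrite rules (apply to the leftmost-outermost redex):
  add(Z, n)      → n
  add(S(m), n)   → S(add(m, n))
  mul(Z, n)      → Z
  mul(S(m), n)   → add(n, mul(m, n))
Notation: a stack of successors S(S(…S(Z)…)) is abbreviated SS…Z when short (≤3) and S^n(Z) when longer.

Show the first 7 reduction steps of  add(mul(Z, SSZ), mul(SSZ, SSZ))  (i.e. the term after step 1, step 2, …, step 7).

Answer: after 7 steps: S(S(add(SSZ, mul(Z, SSZ))))

Working:
  start: add(mul(Z, SSZ), mul(SSZ, SSZ))
  [1] add(Z, mul(SSZ, SSZ))
  [2] mul(SSZ, SSZ)
  [3] add(SSZ, mul(SZ, SSZ))
  [4] S(add(SZ, mul(SZ, SSZ)))
  [5] S(S(add(Z, mul(SZ, SSZ))))
  [6] S(S(mul(SZ, SSZ)))
  [7] S(S(add(SSZ, mul(Z, SSZ))))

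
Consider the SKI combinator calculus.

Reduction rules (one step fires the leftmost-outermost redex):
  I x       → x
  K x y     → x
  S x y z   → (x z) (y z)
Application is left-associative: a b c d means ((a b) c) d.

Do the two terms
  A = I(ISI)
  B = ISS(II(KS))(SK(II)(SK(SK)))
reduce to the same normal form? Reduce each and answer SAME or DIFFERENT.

Term A:
  start: I(ISI)
  [1] ISI
  [2] SI

Term B:
  start: ISS(II(KS))(SK(II)(SK(SK)))
  [1] SS(II(KS))(SK(II)(SK(SK)))
  [2] S(SK(II)(SK(SK)))(II(KS)(SK(II)(SK(SK))))
  [3] S(K(SK(SK))(II(SK(SK))))(II(KS)(SK(II)(SK(SK))))
  [4] S(SK(SK))(II(KS)(SK(II)(SK(SK))))
  [5] S(SK(SK))(I(KS)(SK(II)(SK(SK))))
  [6] S(SK(SK))(KS(SK(II)(SK(SK))))
  [7] S(SK(SK))S

Answer: DIFFERENT — A ⇓ SI, B ⇓ S(SK(SK))S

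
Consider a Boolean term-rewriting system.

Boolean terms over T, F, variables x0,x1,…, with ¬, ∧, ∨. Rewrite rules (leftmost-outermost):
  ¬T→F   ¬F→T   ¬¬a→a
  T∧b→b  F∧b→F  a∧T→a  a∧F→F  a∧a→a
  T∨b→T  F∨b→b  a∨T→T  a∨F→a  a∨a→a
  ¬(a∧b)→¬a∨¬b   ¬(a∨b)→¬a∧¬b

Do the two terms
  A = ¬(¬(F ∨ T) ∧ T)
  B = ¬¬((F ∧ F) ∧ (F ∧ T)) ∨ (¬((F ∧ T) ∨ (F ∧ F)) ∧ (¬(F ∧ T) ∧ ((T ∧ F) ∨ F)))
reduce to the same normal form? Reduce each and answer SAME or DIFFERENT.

Term A:
  start: ¬(¬(F ∨ T) ∧ T)
  →1  ¬¬(F ∨ T) ∨ ¬T
  →2  (F ∨ T) ∨ ¬T
  →3  T ∨ ¬T
  →4  T

Term B:
  start: ¬¬((F ∧ F) ∧ (F ∧ T)) ∨ (¬((F ∧ T) ∨ (F ∧ F)) ∧ (¬(F ∧ T) ∧ ((T ∧ F) ∨ F)))
  →1  ((F ∧ F) ∧ (F ∧ T)) ∨ (¬((F ∧ T) ∨ (F ∧ F)) ∧ (¬(F ∧ T) ∧ ((T ∧ F) ∨ F)))
  →2  (F ∧ (F ∧ T)) ∨ (¬((F ∧ T) ∨ (F ∧ F)) ∧ (¬(F ∧ T) ∧ ((T ∧ F) ∨ F)))
  →3  F ∨ (¬((F ∧ T) ∨ (F ∧ F)) ∧ (¬(F ∧ T) ∧ ((T ∧ F) ∨ F)))
  →4  ¬((F ∧ T) ∨ (F ∧ F)) ∧ (¬(F ∧ T) ∧ ((T ∧ F) ∨ F))
  →5  (¬(F ∧ T) ∧ ¬(F ∧ F)) ∧ (¬(F ∧ T) ∧ ((T ∧ F) ∨ F))
  →6  ((¬F ∨ ¬T) ∧ ¬(F ∧ F)) ∧ (¬(F ∧ T) ∧ ((T ∧ F) ∨ F))
  →7  ((T ∨ ¬T) ∧ ¬(F ∧ F)) ∧ (¬(F ∧ T) ∧ ((T ∧ F) ∨ F))
  →8  (T ∧ ¬(F ∧ F)) ∧ (¬(F ∧ T) ∧ ((T ∧ F) ∨ F))
  →9  ¬(F ∧ F) ∧ (¬(F ∧ T) ∧ ((T ∧ F) ∨ F))
  →10  (¬F ∨ ¬F) ∧ (¬(F ∧ T) ∧ ((T ∧ F) ∨ F))
  →11  ¬F ∧ (¬(F ∧ T) ∧ ((T ∧ F) ∨ F))
  →12  T ∧ (¬(F ∧ T) ∧ ((T ∧ F) ∨ F))
  →13  ¬(F ∧ T) ∧ ((T ∧ F) ∨ F)
  →14  (¬F ∨ ¬T) ∧ ((T ∧ F) ∨ F)
  →15  (T ∨ ¬T) ∧ ((T ∧ F) ∨ F)
  →16  T ∧ ((T ∧ F) ∨ F)
  →17  (T ∧ F) ∨ F
  →18  T ∧ F
  →19  F

Answer: DIFFERENT — A ⇓ T, B ⇓ F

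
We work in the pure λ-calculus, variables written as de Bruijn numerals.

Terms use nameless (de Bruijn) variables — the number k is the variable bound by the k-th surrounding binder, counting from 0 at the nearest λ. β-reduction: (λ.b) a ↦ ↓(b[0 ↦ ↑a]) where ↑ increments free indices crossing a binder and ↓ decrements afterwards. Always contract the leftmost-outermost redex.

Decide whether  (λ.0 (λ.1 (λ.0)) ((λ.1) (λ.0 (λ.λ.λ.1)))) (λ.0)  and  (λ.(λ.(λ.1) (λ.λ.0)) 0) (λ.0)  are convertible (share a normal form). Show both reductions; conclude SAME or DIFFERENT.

Term A:
  start: (λ.0 (λ.1 (λ.0)) ((λ.1) (λ.0 (λ.λ.λ.1)))) (λ.0)
  [1] (λ.0) (λ.(λ.0) (λ.0)) ((λ.λ.0) (λ.0 (λ.λ.λ.1)))
  [2] (λ.(λ.0) (λ.0)) ((λ.λ.0) (λ.0 (λ.λ.λ.1)))
  [3] (λ.0) (λ.0)
  [4] λ.0

Term B:
  start: (λ.(λ.(λ.1) (λ.λ.0)) 0) (λ.0)
  [1] (λ.(λ.1) (λ.λ.0)) (λ.0)
  [2] (λ.λ.0) (λ.λ.0)
  [3] λ.0

Answer: SAME — A ⇓ λ.0, B ⇓ λ.0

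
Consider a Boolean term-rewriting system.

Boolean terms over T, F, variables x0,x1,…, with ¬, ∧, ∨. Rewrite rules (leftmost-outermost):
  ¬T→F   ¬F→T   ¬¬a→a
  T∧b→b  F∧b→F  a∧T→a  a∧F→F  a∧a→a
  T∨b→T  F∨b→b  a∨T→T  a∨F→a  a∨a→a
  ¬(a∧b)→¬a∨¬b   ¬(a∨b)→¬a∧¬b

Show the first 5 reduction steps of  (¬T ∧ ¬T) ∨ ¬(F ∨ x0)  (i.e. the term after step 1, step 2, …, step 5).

  start: (¬T ∧ ¬T) ∨ ¬(F ∨ x0)
  step 1: ¬T ∨ ¬(F ∨ x0)
  step 2: F ∨ ¬(F ∨ x0)
  step 3: ¬(F ∨ x0)
  step 4: ¬F ∧ ¬x0
  step 5: T ∧ ¬x0

Answer: after 5 steps: T ∧ ¬x0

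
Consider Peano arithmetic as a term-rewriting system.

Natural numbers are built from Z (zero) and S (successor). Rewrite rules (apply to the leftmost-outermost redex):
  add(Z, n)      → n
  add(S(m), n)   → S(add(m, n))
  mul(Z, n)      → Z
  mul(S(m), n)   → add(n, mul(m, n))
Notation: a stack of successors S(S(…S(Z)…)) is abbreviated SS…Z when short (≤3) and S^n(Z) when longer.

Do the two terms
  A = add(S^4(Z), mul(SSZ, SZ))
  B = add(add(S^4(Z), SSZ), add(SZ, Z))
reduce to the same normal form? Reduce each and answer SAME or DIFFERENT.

Term A:
  start: add(S^4(Z), mul(SSZ, SZ))
  →1  S(add(SSSZ, mul(SSZ, SZ)))
  →2  S(S(add(SSZ, mul(SSZ, SZ))))
  →3  S(S(S(add(SZ, mul(SSZ, SZ)))))
  →4  S(S(S(S(add(Z, mul(SSZ, SZ))))))
  →5  S(S(S(S(mul(SSZ, SZ)))))
  →6  S(S(S(S(add(SZ, mul(SZ, SZ))))))
  →7  S(S(S(S(S(add(Z, mul(SZ, SZ)))))))
  →8  S(S(S(S(S(mul(SZ, SZ))))))
  →9  S(S(S(S(S(add(SZ, mul(Z, SZ)))))))
  →10  S(S(S(S(S(S(add(Z, mul(Z, SZ))))))))
  →11  S(S(S(S(S(S(mul(Z, SZ)))))))
  →12  S^6(Z)

Term B:
  start: add(add(S^4(Z), SSZ), add(SZ, Z))
  →1  add(S(add(SSSZ, SSZ)), add(SZ, Z))
  →2  S(add(add(SSSZ, SSZ), add(SZ, Z)))
  →3  S(add(S(add(SSZ, SSZ)), add(SZ, Z)))
  →4  S(S(add(add(SSZ, SSZ), add(SZ, Z))))
  →5  S(S(add(S(add(SZ, SSZ)), add(SZ, Z))))
  →6  S(S(S(add(add(SZ, SSZ), add(SZ, Z)))))
  →7  S(S(S(add(S(add(Z, SSZ)), add(SZ, Z)))))
  →8  S(S(S(S(add(add(Z, SSZ), add(SZ, Z))))))
  →9  S(S(S(S(add(SSZ, add(SZ, Z))))))
  →10  S(S(S(S(S(add(SZ, add(SZ, Z)))))))
  →11  S(S(S(S(S(S(add(Z, add(SZ, Z))))))))
  →12  S(S(S(S(S(S(add(SZ, Z)))))))
  →13  S(S(S(S(S(S(S(add(Z, Z))))))))
  →14  S^7(Z)

Answer: DIFFERENT — A ⇓ S^6(Z), B ⇓ S^7(Z)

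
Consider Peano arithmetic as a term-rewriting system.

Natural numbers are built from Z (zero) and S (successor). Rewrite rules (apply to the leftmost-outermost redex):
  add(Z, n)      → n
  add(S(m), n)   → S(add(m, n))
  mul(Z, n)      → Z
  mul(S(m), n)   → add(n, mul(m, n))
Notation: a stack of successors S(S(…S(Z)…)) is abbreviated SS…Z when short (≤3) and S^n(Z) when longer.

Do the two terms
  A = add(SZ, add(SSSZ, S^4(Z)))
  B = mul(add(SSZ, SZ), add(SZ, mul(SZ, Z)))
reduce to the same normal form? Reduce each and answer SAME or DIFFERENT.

Term A:
  start: add(SZ, add(SSSZ, S^4(Z)))
  [1] S(add(Z, add(SSSZ, S^4(Z))))
  [2] S(add(SSSZ, S^4(Z)))
  [3] S(S(add(SSZ, S^4(Z))))
  [4] S(S(S(add(SZ, S^4(Z)))))
  [5] S(S(S(S(add(Z, S^4(Z))))))
  [6] S^8(Z)

Term B:
  start: mul(add(SSZ, SZ), add(SZ, mul(SZ, Z)))
  [1] mul(S(add(SZ, SZ)), add(SZ, mul(SZ, Z)))
  [2] add(add(SZ, mul(SZ, Z)), mul(add(SZ, SZ), add(SZ, mul(SZ, Z))))
  [3] add(S(add(Z, mul(SZ, Z))), mul(add(SZ, SZ), add(SZ, mul(SZ, Z))))
  [4] S(add(add(Z, mul(SZ, Z)), mul(add(SZ, SZ), add(SZ, mul(SZ, Z)))))
  [5] S(add(mul(SZ, Z), mul(add(SZ, SZ), add(SZ, mul(SZ, Z)))))
  [6] S(add(add(Z, mul(Z, Z)), mul(add(SZ, SZ), add(SZ, mul(SZ, Z)))))
  [7] S(add(mul(Z, Z), mul(add(SZ, SZ), add(SZ, mul(SZ, Z)))))
  [8] S(add(Z, mul(add(SZ, SZ), add(SZ, mul(SZ, Z)))))
  [9] S(mul(add(SZ, SZ), add(SZ, mul(SZ, Z))))
  [10] S(mul(S(add(Z, SZ)), add(SZ, mul(SZ, Z))))
  [11] S(add(add(SZ, mul(SZ, Z)), mul(add(Z, SZ), add(SZ, mul(SZ, Z)))))
  [12] S(add(S(add(Z, mul(SZ, Z))), mul(add(Z, SZ), add(SZ, mul(SZ, Z)))))
  [13] S(S(add(add(Z, mul(SZ, Z)), mul(add(Z, SZ), add(SZ, mul(SZ, Z))))))
  [14] S(S(add(mul(SZ, Z), mul(add(Z, SZ), add(SZ, mul(SZ, Z))))))
  [15] S(S(add(add(Z, mul(Z, Z)), mul(add(Z, SZ), add(SZ, mul(SZ, Z))))))
  [16] S(S(add(mul(Z, Z), mul(add(Z, SZ), add(SZ, mul(SZ, Z))))))
  [17] S(S(add(Z, mul(add(Z, SZ), add(SZ, mul(SZ, Z))))))
  [18] S(S(mul(add(Z, SZ), add(SZ, mul(SZ, Z)))))
  [19] S(S(mul(SZ, add(SZ, mul(SZ, Z)))))
  [20] S(S(add(add(SZ, mul(SZ, Z)), mul(Z, add(SZ, mul(SZ, Z))))))
  [21] S(S(add(S(add(Z, mul(SZ, Z))), mul(Z, add(SZ, mul(SZ, Z))))))
  [22] S(S(S(add(add(Z, mul(SZ, Z)), mul(Z, add(SZ, mul(SZ, Z)))))))
  [23] S(S(S(add(mul(SZ, Z), mul(Z, add(SZ, mul(SZ, Z)))))))
  [24] S(S(S(add(add(Z, mul(Z, Z)), mul(Z, add(SZ, mul(SZ, Z)))))))
  [25] S(S(S(add(mul(Z, Z), mul(Z, add(SZ, mul(SZ, Z)))))))
  [26] S(S(S(add(Z, mul(Z, add(SZ, mul(SZ, Z)))))))
  [27] S(S(S(mul(Z, add(SZ, mul(SZ, Z))))))
  [28] SSSZ

Answer: DIFFERENT — A ⇓ S^8(Z), B ⇓ SSSZ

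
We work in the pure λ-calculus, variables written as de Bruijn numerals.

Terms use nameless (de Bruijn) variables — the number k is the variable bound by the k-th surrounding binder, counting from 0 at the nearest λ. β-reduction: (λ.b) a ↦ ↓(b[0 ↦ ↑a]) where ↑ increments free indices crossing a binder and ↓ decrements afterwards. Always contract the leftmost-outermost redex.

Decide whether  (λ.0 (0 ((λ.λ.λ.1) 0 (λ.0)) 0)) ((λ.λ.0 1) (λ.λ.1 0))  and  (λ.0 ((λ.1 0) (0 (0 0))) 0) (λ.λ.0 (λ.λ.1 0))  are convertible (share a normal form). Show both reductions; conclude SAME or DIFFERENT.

Term A:
  start: (λ.0 (0 ((λ.λ.λ.1) 0 (λ.0)) 0)) ((λ.λ.0 1) (λ.λ.1 0))
  step 1: (λ.λ.0 1) (λ.λ.1 0) ((λ.λ.0 1) (λ.λ.1 0) ((λ.λ.λ.1) ((λ.λ.0 1) (λ.λ.1 0)) (λ.0)) ((λ.λ.0 1) (λ.λ.1 0)))
  step 2: (λ.0 (λ.λ.1 0)) ((λ.λ.0 1) (λ.λ.1 0) ((λ.λ.λ.1) ((λ.λ.0 1) (λ.λ.1 0)) (λ.0)) ((λ.λ.0 1) (λ.λ.1 0)))
  step 3: (λ.λ.0 1) (λ.λ.1 0) ((λ.λ.λ.1) ((λ.λ.0 1) (λ.λ.1 0)) (λ.0)) ((λ.λ.0 1) (λ.λ.1 0)) (λ.λ.1 0)
  step 4: (λ.0 (λ.λ.1 0)) ((λ.λ.λ.1) ((λ.λ.0 1) (λ.λ.1 0)) (λ.0)) ((λ.λ.0 1) (λ.λ.1 0)) (λ.λ.1 0)
  step 5: (λ.λ.λ.1) ((λ.λ.0 1) (λ.λ.1 0)) (λ.0) (λ.λ.1 0) ((λ.λ.0 1) (λ.λ.1 0)) (λ.λ.1 0)
  step 6: (λ.λ.1) (λ.0) (λ.λ.1 0) ((λ.λ.0 1) (λ.λ.1 0)) (λ.λ.1 0)
  step 7: (λ.λ.0) (λ.λ.1 0) ((λ.λ.0 1) (λ.λ.1 0)) (λ.λ.1 0)
  step 8: (λ.0) ((λ.λ.0 1) (λ.λ.1 0)) (λ.λ.1 0)
  step 9: (λ.λ.0 1) (λ.λ.1 0) (λ.λ.1 0)
  step 10: (λ.0 (λ.λ.1 0)) (λ.λ.1 0)
  step 11: (λ.λ.1 0) (λ.λ.1 0)
  step 12: λ.(λ.λ.1 0) 0
  step 13: λ.λ.1 0

Term B:
  start: (λ.0 ((λ.1 0) (0 (0 0))) 0) (λ.λ.0 (λ.λ.1 0))
  step 1: (λ.λ.0 (λ.λ.1 0)) ((λ.(λ.λ.0 (λ.λ.1 0)) 0) ((λ.λ.0 (λ.λ.1 0)) ((λ.λ.0 (λ.λ.1 0)) (λ.λ.0 (λ.λ.1 0))))) (λ.λ.0 (λ.λ.1 0))
  step 2: (λ.0 (λ.λ.1 0)) (λ.λ.0 (λ.λ.1 0))
  step 3: (λ.λ.0 (λ.λ.1 0)) (λ.λ.1 0)
  step 4: λ.0 (λ.λ.1 0)

Answer: DIFFERENT — A ⇓ λ.λ.1 0, B ⇓ λ.0 (λ.λ.1 0)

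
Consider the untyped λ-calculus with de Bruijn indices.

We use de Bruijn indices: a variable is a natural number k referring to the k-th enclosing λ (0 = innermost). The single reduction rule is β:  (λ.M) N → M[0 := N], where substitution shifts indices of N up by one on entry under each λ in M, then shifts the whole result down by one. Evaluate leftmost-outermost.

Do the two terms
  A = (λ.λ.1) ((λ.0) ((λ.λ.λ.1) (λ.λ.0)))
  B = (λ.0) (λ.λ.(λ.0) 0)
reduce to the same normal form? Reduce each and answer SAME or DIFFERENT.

Term A:
  start: (λ.λ.1) ((λ.0) ((λ.λ.λ.1) (λ.λ.0)))
  [1] λ.(λ.0) ((λ.λ.λ.1) (λ.λ.0))
  [2] λ.(λ.λ.λ.1) (λ.λ.0)
  [3] λ.λ.λ.1

Term B:
  start: (λ.0) (λ.λ.(λ.0) 0)
  [1] λ.λ.(λ.0) 0
  [2] λ.λ.0

Answer: DIFFERENT — A ⇓ λ.λ.λ.1, B ⇓ λ.λ.0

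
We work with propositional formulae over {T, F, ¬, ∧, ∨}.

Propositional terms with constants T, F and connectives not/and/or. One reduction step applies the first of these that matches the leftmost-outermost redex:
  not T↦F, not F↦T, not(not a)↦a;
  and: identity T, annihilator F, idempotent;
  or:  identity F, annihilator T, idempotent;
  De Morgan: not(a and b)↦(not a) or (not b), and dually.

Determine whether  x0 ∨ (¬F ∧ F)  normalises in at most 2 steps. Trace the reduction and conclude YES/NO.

  start: x0 ∨ (¬F ∧ F)
  step 1: x0 ∨ F
  step 2: x0

Answer: YES — reaches normal form x0 in 2 ≤ 2 steps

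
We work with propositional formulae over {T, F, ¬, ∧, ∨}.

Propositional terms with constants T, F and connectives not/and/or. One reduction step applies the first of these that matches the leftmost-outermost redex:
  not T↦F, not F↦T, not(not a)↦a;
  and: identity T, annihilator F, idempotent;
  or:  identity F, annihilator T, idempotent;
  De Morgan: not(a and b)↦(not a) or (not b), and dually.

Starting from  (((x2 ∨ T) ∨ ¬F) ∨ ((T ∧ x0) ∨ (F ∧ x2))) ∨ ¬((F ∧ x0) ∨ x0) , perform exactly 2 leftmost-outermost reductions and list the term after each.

Answer: after 2 steps: (T ∨ ((T ∧ x0) ∨ (F ∧ x2))) ∨ ¬((F ∧ x0) ∨ x0)

Working:
  start: (((x2 ∨ T) ∨ ¬F) ∨ ((T ∧ x0) ∨ (F ∧ x2))) ∨ ¬((F ∧ x0) ∨ x0)
  [1] ((T ∨ ¬F) ∨ ((T ∧ x0) ∨ (F ∧ x2))) ∨ ¬((F ∧ x0) ∨ x0)
  [2] (T ∨ ((T ∧ x0) ∨ (F ∧ x2))) ∨ ¬((F ∧ x0) ∨ x0)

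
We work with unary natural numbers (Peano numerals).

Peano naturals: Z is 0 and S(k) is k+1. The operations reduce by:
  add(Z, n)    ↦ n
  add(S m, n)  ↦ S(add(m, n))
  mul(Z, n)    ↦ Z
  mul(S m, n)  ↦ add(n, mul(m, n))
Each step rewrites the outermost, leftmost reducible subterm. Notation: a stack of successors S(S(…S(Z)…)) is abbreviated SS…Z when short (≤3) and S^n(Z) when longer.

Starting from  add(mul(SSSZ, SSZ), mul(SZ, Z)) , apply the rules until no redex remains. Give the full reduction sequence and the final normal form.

  start: add(mul(SSSZ, SSZ), mul(SZ, Z))
  →1  add(add(SSZ, mul(SSZ, SSZ)), mul(SZ, Z))
  →2  add(S(add(SZ, mul(SSZ, SSZ))), mul(SZ, Z))
  →3  S(add(add(SZ, mul(SSZ, SSZ)), mul(SZ, Z)))
  →4  S(add(S(add(Z, mul(SSZ, SSZ))), mul(SZ, Z)))
  →5  S(S(add(add(Z, mul(SSZ, SSZ)), mul(SZ, Z))))
  →6  S(S(add(mul(SSZ, SSZ), mul(SZ, Z))))
  →7  S(S(add(add(SSZ, mul(SZ, SSZ)), mul(SZ, Z))))
  →8  S(S(add(S(add(SZ, mul(SZ, SSZ))), mul(SZ, Z))))
  →9  S(S(S(add(add(SZ, mul(SZ, SSZ)), mul(SZ, Z)))))
  →10  S(S(S(add(S(add(Z, mul(SZ, SSZ))), mul(SZ, Z)))))
  →11  S(S(S(S(add(add(Z, mul(SZ, SSZ)), mul(SZ, Z))))))
  →12  S(S(S(S(add(mul(SZ, SSZ), mul(SZ, Z))))))
  →13  S(S(S(S(add(add(SSZ, mul(Z, SSZ)), mul(SZ, Z))))))
  →14  S(S(S(S(add(S(add(SZ, mul(Z, SSZ))), mul(SZ, Z))))))
  →15  S(S(S(S(S(add(add(SZ, mul(Z, SSZ)), mul(SZ, Z)))))))
  →16  S(S(S(S(S(add(S(add(Z, mul(Z, SSZ))), mul(SZ, Z)))))))
  →17  S(S(S(S(S(S(add(add(Z, mul(Z, SSZ)), mul(SZ, Z))))))))
  →18  S(S(S(S(S(S(add(mul(Z, SSZ), mul(SZ, Z))))))))
  →19  S(S(S(S(S(S(add(Z, mul(SZ, Z))))))))
  →20  S(S(S(S(S(S(mul(SZ, Z)))))))
  →21  S(S(S(S(S(S(add(Z, mul(Z, Z))))))))
  →22  S(S(S(S(S(S(mul(Z, Z)))))))
  →23  S^6(Z)

Answer: normal form = S^6(Z)  (in 23 steps)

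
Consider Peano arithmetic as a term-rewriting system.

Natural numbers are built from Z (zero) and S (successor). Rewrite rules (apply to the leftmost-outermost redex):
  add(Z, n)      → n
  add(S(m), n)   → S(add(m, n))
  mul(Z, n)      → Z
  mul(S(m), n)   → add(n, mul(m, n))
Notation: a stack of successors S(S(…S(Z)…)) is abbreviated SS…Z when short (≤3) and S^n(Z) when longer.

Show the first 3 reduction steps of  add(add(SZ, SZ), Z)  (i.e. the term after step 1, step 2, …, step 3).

  start: add(add(SZ, SZ), Z)
  →1  add(S(add(Z, SZ)), Z)
  →2  S(add(add(Z, SZ), Z))
  →3  S(add(SZ, Z))

Answer: after 3 steps: S(add(SZ, Z))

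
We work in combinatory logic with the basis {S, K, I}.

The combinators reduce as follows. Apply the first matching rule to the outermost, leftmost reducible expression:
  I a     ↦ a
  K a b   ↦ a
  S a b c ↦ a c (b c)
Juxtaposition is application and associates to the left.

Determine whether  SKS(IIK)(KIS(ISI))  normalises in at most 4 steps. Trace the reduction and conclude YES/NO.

  start: SKS(IIK)(KIS(ISI))
  step 1: K(IIK)(S(IIK))(KIS(ISI))
  step 2: IIK(KIS(ISI))
  step 3: IK(KIS(ISI))
  step 4: K(KIS(ISI))

Answer: NO — after 4 steps the term is K(KIS(ISI)), not yet normal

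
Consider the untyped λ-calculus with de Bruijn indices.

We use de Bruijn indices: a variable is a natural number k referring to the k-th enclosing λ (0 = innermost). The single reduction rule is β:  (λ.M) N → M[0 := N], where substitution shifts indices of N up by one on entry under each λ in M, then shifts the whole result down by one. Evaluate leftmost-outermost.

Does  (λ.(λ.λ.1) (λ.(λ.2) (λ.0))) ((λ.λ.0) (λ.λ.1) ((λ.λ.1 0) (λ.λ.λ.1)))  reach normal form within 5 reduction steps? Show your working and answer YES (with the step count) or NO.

  start: (λ.(λ.λ.1) (λ.(λ.2) (λ.0))) ((λ.λ.0) (λ.λ.1) ((λ.λ.1 0) (λ.λ.λ.1)))
  [1] (λ.λ.1) (λ.(λ.(λ.λ.0) (λ.λ.1) ((λ.λ.1 0) (λ.λ.λ.1))) (λ.0))
  [2] λ.λ.(λ.(λ.λ.0) (λ.λ.1) ((λ.λ.1 0) (λ.λ.λ.1))) (λ.0)
  [3] λ.λ.(λ.λ.0) (λ.λ.1) ((λ.λ.1 0) (λ.λ.λ.1))
  [4] λ.λ.(λ.0) ((λ.λ.1 0) (λ.λ.λ.1))
  [5] λ.λ.(λ.λ.1 0) (λ.λ.λ.1)

Answer: NO — after 5 steps the term is λ.λ.(λ.λ.1 0) (λ.λ.λ.1), not yet normal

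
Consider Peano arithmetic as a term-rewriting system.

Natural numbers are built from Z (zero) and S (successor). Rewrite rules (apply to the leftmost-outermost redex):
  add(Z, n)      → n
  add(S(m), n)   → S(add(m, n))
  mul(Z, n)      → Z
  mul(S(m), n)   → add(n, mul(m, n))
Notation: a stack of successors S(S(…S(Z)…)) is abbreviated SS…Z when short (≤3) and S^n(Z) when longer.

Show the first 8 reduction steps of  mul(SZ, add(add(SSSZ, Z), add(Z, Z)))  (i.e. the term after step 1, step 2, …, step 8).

  start: mul(SZ, add(add(SSSZ, Z), add(Z, Z)))
  [1] add(add(add(SSSZ, Z), add(Z, Z)), mul(Z, add(add(SSSZ, Z), add(Z, Z))))
  [2] add(add(S(add(SSZ, Z)), add(Z, Z)), mul(Z, add(add(SSSZ, Z), add(Z, Z))))
  [3] add(S(add(add(SSZ, Z), add(Z, Z))), mul(Z, add(add(SSSZ, Z), add(Z, Z))))
  [4] S(add(add(add(SSZ, Z), add(Z, Z)), mul(Z, add(add(SSSZ, Z), add(Z, Z)))))
  [5] S(add(add(S(add(SZ, Z)), add(Z, Z)), mul(Z, add(add(SSSZ, Z), add(Z, Z)))))
  [6] S(add(S(add(add(SZ, Z), add(Z, Z))), mul(Z, add(add(SSSZ, Z), add(Z, Z)))))
  [7] S(S(add(add(add(SZ, Z), add(Z, Z)), mul(Z, add(add(SSSZ, Z), add(Z, Z))))))
  [8] S(S(add(add(S(add(Z, Z)), add(Z, Z)), mul(Z, add(add(SSSZ, Z), add(Z, Z))))))

Answer: after 8 steps: S(S(add(add(S(add(Z, Z)), add(Z, Z)), mul(Z, add(add(SSSZ, Z), add(Z, Z))))))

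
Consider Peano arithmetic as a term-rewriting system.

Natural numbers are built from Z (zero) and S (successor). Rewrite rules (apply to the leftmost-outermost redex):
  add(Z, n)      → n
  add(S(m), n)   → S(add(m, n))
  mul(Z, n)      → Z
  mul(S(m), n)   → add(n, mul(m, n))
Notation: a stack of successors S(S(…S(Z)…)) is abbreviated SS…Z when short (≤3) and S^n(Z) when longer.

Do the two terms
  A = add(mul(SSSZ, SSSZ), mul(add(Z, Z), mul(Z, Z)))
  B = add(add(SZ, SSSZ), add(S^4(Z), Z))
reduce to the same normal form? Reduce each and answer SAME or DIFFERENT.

Term A:
  start: add(mul(SSSZ, SSSZ), mul(add(Z, Z), mul(Z, Z)))
  →1  add(add(SSSZ, mul(SSZ, SSSZ)), mul(add(Z, Z), mul(Z, Z)))
  →2  add(S(add(SSZ, mul(SSZ, SSSZ))), mul(add(Z, Z), mul(Z, Z)))
  →3  S(add(add(SSZ, mul(SSZ, SSSZ)), mul(add(Z, Z), mul(Z, Z))))
  →4  S(add(S(add(SZ, mul(SSZ, SSSZ))), mul(add(Z, Z), mul(Z, Z))))
  →5  S(S(add(add(SZ, mul(SSZ, SSSZ)), mul(add(Z, Z), mul(Z, Z)))))
  →6  S(S(add(S(add(Z, mul(SSZ, SSSZ))), mul(add(Z, Z), mul(Z, Z)))))
  →7  S(S(S(add(add(Z, mul(SSZ, SSSZ)), mul(add(Z, Z), mul(Z, Z))))))
  →8  S(S(S(add(mul(SSZ, SSSZ), mul(add(Z, Z), mul(Z, Z))))))
  →9  S(S(S(add(add(SSSZ, mul(SZ, SSSZ)), mul(add(Z, Z), mul(Z, Z))))))
  →10  S(S(S(add(S(add(SSZ, mul(SZ, SSSZ))), mul(add(Z, Z), mul(Z, Z))))))
  →11  S(S(S(S(add(add(SSZ, mul(SZ, SSSZ)), mul(add(Z, Z), mul(Z, Z)))))))
  →12  S(S(S(S(add(S(add(SZ, mul(SZ, SSSZ))), mul(add(Z, Z), mul(Z, Z)))))))
  →13  S(S(S(S(S(add(add(SZ, mul(SZ, SSSZ)), mul(add(Z, Z), mul(Z, Z))))))))
  →14  S(S(S(S(S(add(S(add(Z, mul(SZ, SSSZ))), mul(add(Z, Z), mul(Z, Z))))))))
  →15  S(S(S(S(S(S(add(add(Z, mul(SZ, SSSZ)), mul(add(Z, Z), mul(Z, Z)))))))))
  →16  S(S(S(S(S(S(add(mul(SZ, SSSZ), mul(add(Z, Z), mul(Z, Z)))))))))
  →17  S(S(S(S(S(S(add(add(SSSZ, mul(Z, SSSZ)), mul(add(Z, Z), mul(Z, Z)))))))))
  →18  S(S(S(S(S(S(add(S(add(SSZ, mul(Z, SSSZ))), mul(add(Z, Z), mul(Z, Z)))))))))
  →19  S(S(S(S(S(S(S(add(add(SSZ, mul(Z, SSSZ)), mul(add(Z, Z), mul(Z, Z))))))))))
  →20  S(S(S(S(S(S(S(add(S(add(SZ, mul(Z, SSSZ))), mul(add(Z, Z), mul(Z, Z))))))))))
  →21  S(S(S(S(S(S(S(S(add(add(SZ, mul(Z, SSSZ)), mul(add(Z, Z), mul(Z, Z)))))))))))
  →22  S(S(S(S(S(S(S(S(add(S(add(Z, mul(Z, SSSZ))), mul(add(Z, Z), mul(Z, Z)))))))))))
  →23  S(S(S(S(S(S(S(S(S(add(add(Z, mul(Z, SSSZ)), mul(add(Z, Z), mul(Z, Z))))))))))))
  →24  S(S(S(S(S(S(S(S(S(add(mul(Z, SSSZ), mul(add(Z, Z), mul(Z, Z))))))))))))
  →25  S(S(S(S(S(S(S(S(S(add(Z, mul(add(Z, Z), mul(Z, Z))))))))))))
  →26  S(S(S(S(S(S(S(S(S(mul(add(Z, Z), mul(Z, Z)))))))))))
  →27  S(S(S(S(S(S(S(S(S(mul(Z, mul(Z, Z)))))))))))
  →28  S^9(Z)

Term B:
  start: add(add(SZ, SSSZ), add(S^4(Z), Z))
  →1  add(S(add(Z, SSSZ)), add(S^4(Z), Z))
  →2  S(add(add(Z, SSSZ), add(S^4(Z), Z)))
  →3  S(add(SSSZ, add(S^4(Z), Z)))
  →4  S(S(add(SSZ, add(S^4(Z), Z))))
  →5  S(S(S(add(SZ, add(S^4(Z), Z)))))
  →6  S(S(S(S(add(Z, add(S^4(Z), Z))))))
  →7  S(S(S(S(add(S^4(Z), Z)))))
  →8  S(S(S(S(S(add(SSSZ, Z))))))
  →9  S(S(S(S(S(S(add(SSZ, Z)))))))
  →10  S(S(S(S(S(S(S(add(SZ, Z))))))))
  →11  S(S(S(S(S(S(S(S(add(Z, Z)))))))))
  →12  S^8(Z)

Answer: DIFFERENT — A ⇓ S^9(Z), B ⇓ S^8(Z)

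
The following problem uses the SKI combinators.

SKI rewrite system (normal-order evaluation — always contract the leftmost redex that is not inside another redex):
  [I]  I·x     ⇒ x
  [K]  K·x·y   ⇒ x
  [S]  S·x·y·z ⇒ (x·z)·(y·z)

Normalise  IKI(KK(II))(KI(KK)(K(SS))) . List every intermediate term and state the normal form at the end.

  start: IKI(KK(II))(KI(KK)(K(SS)))
  [1] KI(KK(II))(KI(KK)(K(SS)))
  [2] I(KI(KK)(K(SS)))
  [3] KI(KK)(K(SS))
  [4] I(K(SS))
  [5] K(SS)

Answer: normal form = K(SS)  (in 5 steps)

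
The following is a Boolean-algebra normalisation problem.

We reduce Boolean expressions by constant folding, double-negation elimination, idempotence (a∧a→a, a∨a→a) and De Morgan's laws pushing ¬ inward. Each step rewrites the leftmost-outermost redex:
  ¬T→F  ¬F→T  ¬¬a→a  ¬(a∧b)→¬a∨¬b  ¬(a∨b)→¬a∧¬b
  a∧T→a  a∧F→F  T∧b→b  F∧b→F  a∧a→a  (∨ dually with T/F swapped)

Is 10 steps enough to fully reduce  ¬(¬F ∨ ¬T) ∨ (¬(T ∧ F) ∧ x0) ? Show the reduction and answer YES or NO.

  start: ¬(¬F ∨ ¬T) ∨ (¬(T ∧ F) ∧ x0)
  [1] (¬¬F ∧ ¬¬T) ∨ (¬(T ∧ F) ∧ x0)
  [2] (F ∧ ¬¬T) ∨ (¬(T ∧ F) ∧ x0)
  [3] F ∨ (¬(T ∧ F) ∧ x0)
  [4] ¬(T ∧ F) ∧ x0
  [5] (¬T ∨ ¬F) ∧ x0
  [6] (F ∨ ¬F) ∧ x0
  [7] ¬F ∧ x0
  [8] T ∧ x0
  [9] x0

Answer: YES — reaches normal form x0 in 9 ≤ 10 steps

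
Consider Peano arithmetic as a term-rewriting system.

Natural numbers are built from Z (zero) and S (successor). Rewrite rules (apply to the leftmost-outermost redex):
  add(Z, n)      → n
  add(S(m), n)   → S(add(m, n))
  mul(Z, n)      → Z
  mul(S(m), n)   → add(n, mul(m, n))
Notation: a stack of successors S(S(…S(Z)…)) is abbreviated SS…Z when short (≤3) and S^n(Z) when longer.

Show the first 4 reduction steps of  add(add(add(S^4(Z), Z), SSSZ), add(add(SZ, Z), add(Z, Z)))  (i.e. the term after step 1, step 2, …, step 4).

  start: add(add(add(S^4(Z), Z), SSSZ), add(add(SZ, Z), add(Z, Z)))
  →1  add(add(S(add(SSSZ, Z)), SSSZ), add(add(SZ, Z), add(Z, Z)))
  →2  add(S(add(add(SSSZ, Z), SSSZ)), add(add(SZ, Z), add(Z, Z)))
  →3  S(add(add(add(SSSZ, Z), SSSZ), add(add(SZ, Z), add(Z, Z))))
  →4  S(add(add(S(add(SSZ, Z)), SSSZ), add(add(SZ, Z), add(Z, Z))))

Answer: after 4 steps: S(add(add(S(add(SSZ, Z)), SSSZ), add(add(SZ, Z), add(Z, Z))))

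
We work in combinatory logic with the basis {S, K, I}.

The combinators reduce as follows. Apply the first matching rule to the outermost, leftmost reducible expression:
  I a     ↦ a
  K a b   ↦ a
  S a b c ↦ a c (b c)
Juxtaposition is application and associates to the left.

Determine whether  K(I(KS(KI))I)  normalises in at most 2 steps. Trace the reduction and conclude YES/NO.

  start: K(I(KS(KI))I)
  [1] K(KS(KI)I)
  [2] K(SI)

Answer: YES — reaches normal form K(SI) in 2 ≤ 2 steps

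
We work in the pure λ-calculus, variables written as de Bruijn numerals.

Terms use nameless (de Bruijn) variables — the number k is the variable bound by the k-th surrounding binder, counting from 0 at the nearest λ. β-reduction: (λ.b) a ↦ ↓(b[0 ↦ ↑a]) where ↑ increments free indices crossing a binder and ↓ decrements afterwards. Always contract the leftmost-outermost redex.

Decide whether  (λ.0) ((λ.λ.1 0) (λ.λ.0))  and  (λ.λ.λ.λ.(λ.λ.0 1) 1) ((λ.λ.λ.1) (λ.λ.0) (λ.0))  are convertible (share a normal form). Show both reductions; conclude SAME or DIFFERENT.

Term A:
  start: (λ.0) ((λ.λ.1 0) (λ.λ.0))
  →1  (λ.λ.1 0) (λ.λ.0)
  →2  λ.(λ.λ.0) 0
  →3  λ.λ.0

Term B:
  start: (λ.λ.λ.λ.(λ.λ.0 1) 1) ((λ.λ.λ.1) (λ.λ.0) (λ.0))
  →1  λ.λ.λ.(λ.λ.0 1) 1
  →2  λ.λ.λ.λ.0 2

Answer: DIFFERENT — A ⇓ λ.λ.0, B ⇓ λ.λ.λ.λ.0 2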